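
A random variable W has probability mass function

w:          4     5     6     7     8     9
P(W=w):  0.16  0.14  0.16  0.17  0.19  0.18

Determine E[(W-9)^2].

E[(W-9)^2] = Σ (w-9)^2·P(W=w)
 = 25·0.16 + 16·0.14 + 9·0.16 + 4·0.17 + 1·0.19 + 0·0.18
 = 4 + 2.24 + 1.44 + 0.68 + 0.19 + 0
 = 8.55

8.55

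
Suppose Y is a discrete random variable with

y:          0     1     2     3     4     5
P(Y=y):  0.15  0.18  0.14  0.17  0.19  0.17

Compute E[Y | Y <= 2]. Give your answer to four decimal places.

P(Y <= 2) = 0.15 + 0.18 + 0.14 = 0.47.
E[Y | Y <= 2] = [0·0.15 + 1·0.18 + 2·0.14] / 0.47
 = 0.46 / 0.47
 = 46/47

0.9787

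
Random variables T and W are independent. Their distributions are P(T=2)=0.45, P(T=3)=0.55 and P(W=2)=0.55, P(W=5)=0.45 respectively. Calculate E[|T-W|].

E[|T-W|] = Σ_t Σ_w |t-w| · P(T=t)P(W=w)
 = 0·0.2475 + 3·0.2025 + 1·0.3025 + 2·0.2475
 = 0 + 0.6075 + 0.3025 + 0.495
 = 1.405

1.405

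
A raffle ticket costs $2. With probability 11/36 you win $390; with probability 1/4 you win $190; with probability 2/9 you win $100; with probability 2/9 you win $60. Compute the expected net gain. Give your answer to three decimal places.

E[payout] = 390·11/36 + 190·1/4 + 100·2/9 + 60·2/9
 = 715/6 + 95/2 + 200/9 + 40/3
 = 1820/9
Net = 1820/9 - 2 = 1802/9

200.222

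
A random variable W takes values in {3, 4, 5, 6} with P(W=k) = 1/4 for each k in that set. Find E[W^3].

E[W^3] = Σ w^3·P(W=w)
 = 27·1/4 + 64·1/4 + 125·1/4 + 216·1/4
 = 27/4 + 16 + 125/4 + 54
 = 108

108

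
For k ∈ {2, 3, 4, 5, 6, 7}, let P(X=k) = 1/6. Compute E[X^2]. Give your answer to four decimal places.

E[X^2] = Σ x^2·P(X=x)
 = 4·1/6 + 9·1/6 + 16·1/6 + 25·1/6 + 36·1/6 + 49·1/6
 = 2/3 + 3/2 + 8/3 + 25/6 + 6 + 49/6
 = 139/6

23.1667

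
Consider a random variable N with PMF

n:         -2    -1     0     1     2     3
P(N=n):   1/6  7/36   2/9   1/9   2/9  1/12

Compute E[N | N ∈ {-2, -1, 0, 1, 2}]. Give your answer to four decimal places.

P(N ∈ {-2, -1, 0, 1, 2}) = 1/6 + 7/36 + 2/9 + 1/9 + 2/9 = 11/12.
E[N | N ∈ {-2, -1, 0, 1, 2}] = [(-2)·1/6 + (-1)·7/36 + 0·2/9 + 1·1/9 + 2·2/9] / (11/12)
 = 1/36 / (11/12)
 = 1/33

0.0303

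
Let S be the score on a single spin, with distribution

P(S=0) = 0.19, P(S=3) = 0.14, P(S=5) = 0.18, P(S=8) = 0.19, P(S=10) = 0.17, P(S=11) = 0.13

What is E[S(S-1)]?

E[S(S-1)] = Σ s(s-1)·P(S=s)
 = 0·0.19 + 6·0.14 + 20·0.18 + 56·0.19 + 90·0.17 + 110·0.13
 = 0 + 0.84 + 3.6 + 10.64 + 15.3 + 14.3
 = 44.68

44.68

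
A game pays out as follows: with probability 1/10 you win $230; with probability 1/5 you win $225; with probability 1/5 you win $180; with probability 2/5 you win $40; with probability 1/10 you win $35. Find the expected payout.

123.5

E[payout] = 230·1/10 + 225·1/5 + 180·1/5 + 40·2/5 + 35·1/10
 = 23 + 45 + 36 + 16 + 7/2
 = 247/2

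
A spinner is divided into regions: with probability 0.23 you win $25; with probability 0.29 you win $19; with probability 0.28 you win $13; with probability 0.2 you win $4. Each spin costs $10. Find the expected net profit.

E[payout] = 25·0.23 + 19·0.29 + 13·0.28 + 4·0.2
 = 5.75 + 5.51 + 3.64 + 0.8
 = 15.7
Net = 15.7 - 10 = 5.7

5.7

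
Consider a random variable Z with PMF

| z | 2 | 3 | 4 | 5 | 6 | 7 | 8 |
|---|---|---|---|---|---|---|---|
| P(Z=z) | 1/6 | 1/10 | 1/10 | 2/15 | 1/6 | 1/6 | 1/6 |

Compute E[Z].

E[Z] = Σ z·P(Z=z)
 = 2·1/6 + 3·1/10 + 4·1/10 + 5·2/15 + 6·1/6 + 7·1/6 + 8·1/6
 = 1/3 + 3/10 + 2/5 + 2/3 + 1 + 7/6 + 4/3
 = 26/5

5.2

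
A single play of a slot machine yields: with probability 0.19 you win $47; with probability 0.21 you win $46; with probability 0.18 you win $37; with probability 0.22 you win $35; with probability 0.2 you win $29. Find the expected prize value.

38.75

E[payout] = 47·0.19 + 46·0.21 + 37·0.18 + 35·0.22 + 29·0.2
 = 8.93 + 9.66 + 6.66 + 7.7 + 5.8
 = 38.75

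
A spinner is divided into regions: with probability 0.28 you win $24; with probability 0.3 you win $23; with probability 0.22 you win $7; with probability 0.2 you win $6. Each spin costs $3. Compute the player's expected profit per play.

13.36

E[payout] = 24·0.28 + 23·0.3 + 7·0.22 + 6·0.2
 = 6.72 + 6.9 + 1.54 + 1.2
 = 16.36
Net = 16.36 - 3 = 13.36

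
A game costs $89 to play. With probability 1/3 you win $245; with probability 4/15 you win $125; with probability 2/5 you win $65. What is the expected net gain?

E[payout] = 245·1/3 + 125·4/15 + 65·2/5
 = 245/3 + 100/3 + 26
 = 141
Net = 141 - 89 = 52

52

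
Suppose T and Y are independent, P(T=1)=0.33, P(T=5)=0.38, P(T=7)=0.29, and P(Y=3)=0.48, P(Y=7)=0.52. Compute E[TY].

21.6408

E[TY] = Σ_t Σ_y ty · P(T=t)P(Y=y)
 = 3·0.1584 + 7·0.1716 + 15·0.1824 + 35·0.1976 + 21·0.1392 + 49·0.1508
 = 0.4752 + 1.2012 + 2.736 + 6.916 + 2.9232 + 7.3892
 = 21.6408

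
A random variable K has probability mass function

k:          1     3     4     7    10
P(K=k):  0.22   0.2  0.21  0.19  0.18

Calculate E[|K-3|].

2.67

E[|K-3|] = Σ |k-3|·P(K=k)
 = 2·0.22 + 0·0.2 + 1·0.21 + 4·0.19 + 7·0.18
 = 0.44 + 0 + 0.21 + 0.76 + 1.26
 = 2.67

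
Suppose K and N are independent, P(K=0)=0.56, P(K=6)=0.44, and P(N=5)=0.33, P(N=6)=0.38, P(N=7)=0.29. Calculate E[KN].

E[KN] = Σ_k Σ_n kn · P(K=k)P(N=n)
 = 0·0.1848 + 0·0.2128 + 0·0.1624 + 30·0.1452 + 36·0.1672 + 42·0.1276
 = 0 + 0 + 0 + 4.356 + 6.0192 + 5.3592
 = 15.7344

15.7344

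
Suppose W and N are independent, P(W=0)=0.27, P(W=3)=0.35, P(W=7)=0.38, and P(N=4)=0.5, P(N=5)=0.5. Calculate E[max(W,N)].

E[max(W,N)] = Σ_w Σ_n max(w,n) · P(W=w)P(N=n)
 = 4·0.135 + 5·0.135 + 4·0.175 + 5·0.175 + 7·0.19 + 7·0.19
 = 0.54 + 0.675 + 0.7 + 0.875 + 1.33 + 1.33
 = 5.45

5.45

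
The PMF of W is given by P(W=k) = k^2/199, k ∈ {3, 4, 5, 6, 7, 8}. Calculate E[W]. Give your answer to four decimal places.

E[W] = Σ w·P(W=w)
 = 3·9/199 + 4·16/199 + 5·25/199 + 6·36/199 + 7·49/199 + 8·64/199
 = 27/199 + 64/199 + 125/199 + 216/199 + 343/199 + 512/199
 = 1287/199

6.4673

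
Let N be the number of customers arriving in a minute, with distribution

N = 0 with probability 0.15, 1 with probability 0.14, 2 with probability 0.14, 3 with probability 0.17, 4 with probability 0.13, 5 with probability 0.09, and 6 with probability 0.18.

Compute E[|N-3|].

E[|N-3|] = Σ |n-3|·P(N=n)
 = 3·0.15 + 2·0.14 + 1·0.14 + 0·0.17 + 1·0.13 + 2·0.09 + 3·0.18
 = 0.45 + 0.28 + 0.14 + 0 + 0.13 + 0.18 + 0.54
 = 1.72

1.72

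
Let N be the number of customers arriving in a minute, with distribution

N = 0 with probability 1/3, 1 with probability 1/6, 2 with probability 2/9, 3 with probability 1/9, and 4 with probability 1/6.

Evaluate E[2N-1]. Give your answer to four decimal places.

2.2222

E[2N-1] = Σ (2n-1)·P(N=n)
 = (-1)·1/3 + 1·1/6 + 3·2/9 + 5·1/9 + 7·1/6
 = (-1/3) + 1/6 + 2/3 + 5/9 + 7/6
 = 20/9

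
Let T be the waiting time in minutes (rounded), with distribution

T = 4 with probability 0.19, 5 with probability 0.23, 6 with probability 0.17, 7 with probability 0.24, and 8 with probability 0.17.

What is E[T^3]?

246.99

E[T^3] = Σ t^3·P(T=t)
 = 64·0.19 + 125·0.23 + 216·0.17 + 343·0.24 + 512·0.17
 = 12.16 + 28.75 + 36.72 + 82.32 + 87.04
 = 246.99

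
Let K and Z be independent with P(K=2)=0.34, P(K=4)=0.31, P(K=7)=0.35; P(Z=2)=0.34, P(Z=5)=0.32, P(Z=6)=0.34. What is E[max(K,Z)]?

5.4688

E[max(K,Z)] = Σ_k Σ_z max(k,z) · P(K=k)P(Z=z)
 = 2·0.1156 + 5·0.1088 + 6·0.1156 + 4·0.1054 + 5·0.0992 + 6·0.1054 + 7·0.119 + 7·0.112 + 7·0.119
 = 0.2312 + 0.544 + 0.6936 + 0.4216 + 0.496 + 0.6324 + 0.833 + 0.784 + 0.833
 = 5.4688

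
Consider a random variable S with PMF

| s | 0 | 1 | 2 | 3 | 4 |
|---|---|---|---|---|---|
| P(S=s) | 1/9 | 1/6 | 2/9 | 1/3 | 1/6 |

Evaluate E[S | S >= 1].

2.5625

P(S >= 1) = 1/6 + 2/9 + 1/3 + 1/6 = 8/9.
E[S | S >= 1] = [1·1/6 + 2·2/9 + 3·1/3 + 4·1/6] / (8/9)
 = 41/18 / (8/9)
 = 41/16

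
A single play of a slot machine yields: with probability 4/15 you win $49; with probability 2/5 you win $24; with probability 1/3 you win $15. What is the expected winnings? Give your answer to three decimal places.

27.667

E[payout] = 49·4/15 + 24·2/5 + 15·1/3
 = 196/15 + 48/5 + 5
 = 83/3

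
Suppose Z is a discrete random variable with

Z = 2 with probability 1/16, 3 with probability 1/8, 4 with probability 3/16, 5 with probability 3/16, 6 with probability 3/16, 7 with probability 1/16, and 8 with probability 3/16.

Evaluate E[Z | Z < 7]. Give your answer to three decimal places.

4.417

P(Z < 7) = 1/16 + 1/8 + 3/16 + 3/16 + 3/16 = 3/4.
E[Z | Z < 7] = [2·1/16 + 3·1/8 + 4·3/16 + 5·3/16 + 6·3/16] / (3/4)
 = 53/16 / (3/4)
 = 53/12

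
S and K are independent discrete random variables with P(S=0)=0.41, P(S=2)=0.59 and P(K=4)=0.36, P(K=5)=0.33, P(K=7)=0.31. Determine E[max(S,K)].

5.26

E[max(S,K)] = Σ_s Σ_k max(s,k) · P(S=s)P(K=k)
 = 4·0.1476 + 5·0.1353 + 7·0.1271 + 4·0.2124 + 5·0.1947 + 7·0.1829
 = 0.5904 + 0.6765 + 0.8897 + 0.8496 + 0.9735 + 1.2803
 = 5.26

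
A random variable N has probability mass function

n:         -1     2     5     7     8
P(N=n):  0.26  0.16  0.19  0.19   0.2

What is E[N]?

3.94

E[N] = Σ n·P(N=n)
 = (-1)·0.26 + 2·0.16 + 5·0.19 + 7·0.19 + 8·0.2
 = (-0.26) + 0.32 + 0.95 + 1.33 + 1.6
 = 3.94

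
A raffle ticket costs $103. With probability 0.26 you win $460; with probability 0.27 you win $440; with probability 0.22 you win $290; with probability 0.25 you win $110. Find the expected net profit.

226.7

E[payout] = 460·0.26 + 440·0.27 + 290·0.22 + 110·0.25
 = 119.6 + 118.8 + 63.8 + 27.5
 = 329.7
Net = 329.7 - 103 = 226.7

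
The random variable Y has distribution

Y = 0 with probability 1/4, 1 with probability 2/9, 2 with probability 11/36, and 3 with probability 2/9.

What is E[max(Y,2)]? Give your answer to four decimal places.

E[max(Y,2)] = Σ max(y,2)·P(Y=y)
 = 2·1/4 + 2·2/9 + 2·11/36 + 3·2/9
 = 1/2 + 4/9 + 11/18 + 2/3
 = 20/9

2.2222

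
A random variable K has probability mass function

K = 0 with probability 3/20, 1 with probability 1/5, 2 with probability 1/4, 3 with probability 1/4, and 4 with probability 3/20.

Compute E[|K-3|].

1.25

E[|K-3|] = Σ |k-3|·P(K=k)
 = 3·3/20 + 2·1/5 + 1·1/4 + 0·1/4 + 1·3/20
 = 9/20 + 2/5 + 1/4 + 0 + 3/20
 = 5/4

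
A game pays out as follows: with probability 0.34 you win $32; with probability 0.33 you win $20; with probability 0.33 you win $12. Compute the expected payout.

E[payout] = 32·0.34 + 20·0.33 + 12·0.33
 = 10.88 + 6.6 + 3.96
 = 21.44

21.44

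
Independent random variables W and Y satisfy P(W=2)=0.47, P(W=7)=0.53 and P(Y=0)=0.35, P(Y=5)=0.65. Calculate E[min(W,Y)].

E[min(W,Y)] = Σ_w Σ_y min(w,y) · P(W=w)P(Y=y)
 = 0·0.1645 + 2·0.3055 + 0·0.1855 + 5·0.3445
 = 0 + 0.611 + 0 + 1.7225
 = 2.3335

2.3335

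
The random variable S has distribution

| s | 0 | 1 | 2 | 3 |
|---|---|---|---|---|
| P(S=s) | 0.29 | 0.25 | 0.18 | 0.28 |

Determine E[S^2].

E[S^2] = Σ s^2·P(S=s)
 = 0·0.29 + 1·0.25 + 4·0.18 + 9·0.28
 = 0 + 0.25 + 0.72 + 2.52
 = 3.49

3.49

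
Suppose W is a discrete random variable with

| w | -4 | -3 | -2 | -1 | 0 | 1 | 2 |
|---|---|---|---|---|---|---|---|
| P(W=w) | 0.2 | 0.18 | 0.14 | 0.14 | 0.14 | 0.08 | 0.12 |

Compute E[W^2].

E[W^2] = Σ w^2·P(W=w)
 = 16·0.2 + 9·0.18 + 4·0.14 + 1·0.14 + 0·0.14 + 1·0.08 + 4·0.12
 = 3.2 + 1.62 + 0.56 + 0.14 + 0 + 0.08 + 0.48
 = 6.08

6.08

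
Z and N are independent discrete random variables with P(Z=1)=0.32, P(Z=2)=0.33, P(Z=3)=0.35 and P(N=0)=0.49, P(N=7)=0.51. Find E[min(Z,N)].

1.0353

E[min(Z,N)] = Σ_z Σ_n min(z,n) · P(Z=z)P(N=n)
 = 0·0.1568 + 1·0.1632 + 0·0.1617 + 2·0.1683 + 0·0.1715 + 3·0.1785
 = 0 + 0.1632 + 0 + 0.3366 + 0 + 0.5355
 = 1.0353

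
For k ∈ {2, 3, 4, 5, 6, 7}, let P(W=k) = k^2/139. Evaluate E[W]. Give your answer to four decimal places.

5.6331

E[W] = Σ w·P(W=w)
 = 2·4/139 + 3·9/139 + 4·16/139 + 5·25/139 + 6·36/139 + 7·49/139
 = 8/139 + 27/139 + 64/139 + 125/139 + 216/139 + 343/139
 = 783/139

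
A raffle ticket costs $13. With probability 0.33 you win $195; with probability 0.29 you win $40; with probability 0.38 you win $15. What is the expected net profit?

E[payout] = 195·0.33 + 40·0.29 + 15·0.38
 = 64.35 + 11.6 + 5.7
 = 81.65
Net = 81.65 - 13 = 68.65

68.65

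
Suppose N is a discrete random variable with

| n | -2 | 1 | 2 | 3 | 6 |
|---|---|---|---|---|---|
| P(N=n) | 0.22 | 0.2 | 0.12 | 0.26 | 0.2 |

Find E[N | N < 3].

0

P(N < 3) = 0.22 + 0.2 + 0.12 = 0.54.
E[N | N < 3] = [(-2)·0.22 + 1·0.2 + 2·0.12] / 0.54
 = 0 / 0.54
 = 0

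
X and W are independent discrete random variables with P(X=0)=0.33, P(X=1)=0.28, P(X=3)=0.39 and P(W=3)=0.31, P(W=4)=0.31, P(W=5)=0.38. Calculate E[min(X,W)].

E[min(X,W)] = Σ_x Σ_w min(x,w) · P(X=x)P(W=w)
 = 0·0.1023 + 0·0.1023 + 0·0.1254 + 1·0.0868 + 1·0.0868 + 1·0.1064 + 3·0.1209 + 3·0.1209 + 3·0.1482
 = 0 + 0 + 0 + 0.0868 + 0.0868 + 0.1064 + 0.3627 + 0.3627 + 0.4446
 = 1.45

1.45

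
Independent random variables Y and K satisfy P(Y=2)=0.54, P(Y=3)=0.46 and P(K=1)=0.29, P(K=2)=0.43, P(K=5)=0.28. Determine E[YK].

E[YK] = Σ_y Σ_k yk · P(Y=y)P(K=k)
 = 2·0.1566 + 4·0.2322 + 10·0.1512 + 3·0.1334 + 6·0.1978 + 15·0.1288
 = 0.3132 + 0.9288 + 1.512 + 0.4002 + 1.1868 + 1.932
 = 6.273

6.273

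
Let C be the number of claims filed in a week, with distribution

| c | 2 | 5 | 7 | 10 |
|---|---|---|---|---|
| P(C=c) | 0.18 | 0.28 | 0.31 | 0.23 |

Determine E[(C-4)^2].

E[(C-4)^2] = Σ (c-4)^2·P(C=c)
 = 4·0.18 + 1·0.28 + 9·0.31 + 36·0.23
 = 0.72 + 0.28 + 2.79 + 8.28
 = 12.07

12.07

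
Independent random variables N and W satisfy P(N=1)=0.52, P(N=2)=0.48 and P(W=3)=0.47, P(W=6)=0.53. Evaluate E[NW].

6.7932

E[NW] = Σ_n Σ_w nw · P(N=n)P(W=w)
 = 3·0.2444 + 6·0.2756 + 6·0.2256 + 12·0.2544
 = 0.7332 + 1.6536 + 1.3536 + 3.0528
 = 6.7932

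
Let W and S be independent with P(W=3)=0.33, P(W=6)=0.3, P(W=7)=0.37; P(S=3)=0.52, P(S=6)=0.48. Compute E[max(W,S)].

5.8552

E[max(W,S)] = Σ_w Σ_s max(w,s) · P(W=w)P(S=s)
 = 3·0.1716 + 6·0.1584 + 6·0.156 + 6·0.144 + 7·0.1924 + 7·0.1776
 = 0.5148 + 0.9504 + 0.936 + 0.864 + 1.3468 + 1.2432
 = 5.8552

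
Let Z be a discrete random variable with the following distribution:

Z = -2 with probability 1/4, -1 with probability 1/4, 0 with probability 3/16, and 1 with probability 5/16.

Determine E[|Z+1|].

E[|Z+1|] = Σ |z+1|·P(Z=z)
 = 1·1/4 + 0·1/4 + 1·3/16 + 2·5/16
 = 1/4 + 0 + 3/16 + 5/8
 = 17/16

1.0625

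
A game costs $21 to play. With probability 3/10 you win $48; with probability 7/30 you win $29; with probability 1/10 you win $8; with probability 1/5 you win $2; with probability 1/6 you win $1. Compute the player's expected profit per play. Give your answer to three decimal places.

E[payout] = 48·3/10 + 29·7/30 + 8·1/10 + 2·1/5 + 1·1/6
 = 72/5 + 203/30 + 4/5 + 2/5 + 1/6
 = 338/15
Net = 338/15 - 21 = 23/15

1.533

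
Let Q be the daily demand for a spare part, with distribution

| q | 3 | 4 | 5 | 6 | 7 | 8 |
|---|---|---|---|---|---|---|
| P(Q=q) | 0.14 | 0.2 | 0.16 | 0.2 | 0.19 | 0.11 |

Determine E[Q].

5.43

E[Q] = Σ q·P(Q=q)
 = 3·0.14 + 4·0.2 + 5·0.16 + 6·0.2 + 7·0.19 + 8·0.11
 = 0.42 + 0.8 + 0.8 + 1.2 + 1.33 + 0.88
 = 5.43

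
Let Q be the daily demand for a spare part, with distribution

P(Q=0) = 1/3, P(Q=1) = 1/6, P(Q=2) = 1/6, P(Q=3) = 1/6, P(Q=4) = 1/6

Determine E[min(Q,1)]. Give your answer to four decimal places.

0.6667

E[min(Q,1)] = Σ min(q,1)·P(Q=q)
 = 0·1/3 + 1·1/6 + 1·1/6 + 1·1/6 + 1·1/6
 = 0 + 1/6 + 1/6 + 1/6 + 1/6
 = 2/3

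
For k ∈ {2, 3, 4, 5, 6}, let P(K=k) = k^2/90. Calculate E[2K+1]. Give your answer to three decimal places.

10.778

E[2K+1] = Σ (2k+1)·P(K=k)
 = 5·2/45 + 7·1/10 + 9·8/45 + 11·5/18 + 13·2/5
 = 2/9 + 7/10 + 8/5 + 55/18 + 26/5
 = 97/9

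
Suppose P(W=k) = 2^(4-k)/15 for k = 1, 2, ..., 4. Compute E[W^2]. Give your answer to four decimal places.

3.8667

E[W^2] = Σ w^2·P(W=w)
 = 1·8/15 + 4·4/15 + 9·2/15 + 16·1/15
 = 8/15 + 16/15 + 6/5 + 16/15
 = 58/15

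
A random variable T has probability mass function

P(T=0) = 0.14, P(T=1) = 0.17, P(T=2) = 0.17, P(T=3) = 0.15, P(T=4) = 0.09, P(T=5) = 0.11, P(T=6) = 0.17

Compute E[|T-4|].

E[|T-4|] = Σ |t-4|·P(T=t)
 = 4·0.14 + 3·0.17 + 2·0.17 + 1·0.15 + 0·0.09 + 1·0.11 + 2·0.17
 = 0.56 + 0.51 + 0.34 + 0.15 + 0 + 0.11 + 0.34
 = 2.01

2.01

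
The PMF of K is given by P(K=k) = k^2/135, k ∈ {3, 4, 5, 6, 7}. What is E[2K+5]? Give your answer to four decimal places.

16.4815

E[2K+5] = Σ (2k+5)·P(K=k)
 = 11·1/15 + 13·16/135 + 15·5/27 + 17·4/15 + 19·49/135
 = 11/15 + 208/135 + 25/9 + 68/15 + 931/135
 = 445/27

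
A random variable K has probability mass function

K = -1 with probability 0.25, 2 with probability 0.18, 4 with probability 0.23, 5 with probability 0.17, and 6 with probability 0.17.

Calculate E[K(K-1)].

E[K(K-1)] = Σ k(k-1)·P(K=k)
 = 2·0.25 + 2·0.18 + 12·0.23 + 20·0.17 + 30·0.17
 = 0.5 + 0.36 + 2.76 + 3.4 + 5.1
 = 12.12

12.12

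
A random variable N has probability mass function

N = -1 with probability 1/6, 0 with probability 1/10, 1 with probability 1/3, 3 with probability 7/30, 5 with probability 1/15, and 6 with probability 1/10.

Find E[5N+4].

E[5N+4] = Σ (5n+4)·P(N=n)
 = (-1)·1/6 + 4·1/10 + 9·1/3 + 19·7/30 + 29·1/15 + 34·1/10
 = (-1/6) + 2/5 + 3 + 133/30 + 29/15 + 17/5
 = 13

13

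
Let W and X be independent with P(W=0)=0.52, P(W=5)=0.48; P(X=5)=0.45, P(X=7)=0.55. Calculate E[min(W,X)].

2.4

E[min(W,X)] = Σ_w Σ_x min(w,x) · P(W=w)P(X=x)
 = 0·0.234 + 0·0.286 + 5·0.216 + 5·0.264
 = 0 + 0 + 1.08 + 1.32
 = 2.4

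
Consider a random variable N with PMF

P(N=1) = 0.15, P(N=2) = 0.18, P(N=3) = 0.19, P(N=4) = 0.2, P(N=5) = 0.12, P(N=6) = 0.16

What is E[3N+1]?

E[3N+1] = Σ (3n+1)·P(N=n)
 = 4·0.15 + 7·0.18 + 10·0.19 + 13·0.2 + 16·0.12 + 19·0.16
 = 0.6 + 1.26 + 1.9 + 2.6 + 1.92 + 3.04
 = 11.32

11.32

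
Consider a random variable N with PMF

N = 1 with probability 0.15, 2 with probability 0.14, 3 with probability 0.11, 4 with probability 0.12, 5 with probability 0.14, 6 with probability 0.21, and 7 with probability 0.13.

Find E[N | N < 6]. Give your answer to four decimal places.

2.9394

P(N < 6) = 0.15 + 0.14 + 0.11 + 0.12 + 0.14 = 0.66.
E[N | N < 6] = [1·0.15 + 2·0.14 + 3·0.11 + 4·0.12 + 5·0.14] / 0.66
 = 1.94 / 0.66
 = 97/33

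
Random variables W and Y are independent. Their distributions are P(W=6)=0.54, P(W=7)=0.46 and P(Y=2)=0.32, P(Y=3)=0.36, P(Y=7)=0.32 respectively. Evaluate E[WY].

25.5816

E[WY] = Σ_w Σ_y wy · P(W=w)P(Y=y)
 = 12·0.1728 + 18·0.1944 + 42·0.1728 + 14·0.1472 + 21·0.1656 + 49·0.1472
 = 2.0736 + 3.4992 + 7.2576 + 2.0608 + 3.4776 + 7.2128
 = 25.5816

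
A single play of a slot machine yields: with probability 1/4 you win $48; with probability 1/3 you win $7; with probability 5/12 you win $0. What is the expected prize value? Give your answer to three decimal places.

14.333

E[payout] = 48·1/4 + 7·1/3 + 0·5/12
 = 12 + 7/3 + 0
 = 43/3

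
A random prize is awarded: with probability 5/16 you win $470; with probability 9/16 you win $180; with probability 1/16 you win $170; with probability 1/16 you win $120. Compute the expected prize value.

266.25

E[payout] = 470·5/16 + 180·9/16 + 170·1/16 + 120·1/16
 = 1175/8 + 405/4 + 85/8 + 15/2
 = 1065/4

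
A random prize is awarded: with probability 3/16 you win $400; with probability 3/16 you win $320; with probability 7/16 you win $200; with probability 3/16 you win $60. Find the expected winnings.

233.75

E[payout] = 400·3/16 + 320·3/16 + 200·7/16 + 60·3/16
 = 75 + 60 + 175/2 + 45/4
 = 935/4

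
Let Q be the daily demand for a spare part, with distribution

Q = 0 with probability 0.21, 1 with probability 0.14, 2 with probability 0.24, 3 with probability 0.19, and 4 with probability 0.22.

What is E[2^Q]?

E[2^Q] = Σ 2^q·P(Q=q)
 = 1·0.21 + 2·0.14 + 4·0.24 + 8·0.19 + 16·0.22
 = 0.21 + 0.28 + 0.96 + 1.52 + 3.52
 = 6.49

6.49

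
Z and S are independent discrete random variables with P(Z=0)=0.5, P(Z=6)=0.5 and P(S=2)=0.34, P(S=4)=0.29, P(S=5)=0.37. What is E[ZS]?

11.07

E[ZS] = Σ_z Σ_s zs · P(Z=z)P(S=s)
 = 0·0.17 + 0·0.145 + 0·0.185 + 12·0.17 + 24·0.145 + 30·0.185
 = 0 + 0 + 0 + 2.04 + 3.48 + 5.55
 = 11.07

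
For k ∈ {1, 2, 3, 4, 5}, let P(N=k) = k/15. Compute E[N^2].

15

E[N^2] = Σ n^2·P(N=n)
 = 1·1/15 + 4·2/15 + 9·1/5 + 16·4/15 + 25·1/3
 = 1/15 + 8/15 + 9/5 + 64/15 + 25/3
 = 15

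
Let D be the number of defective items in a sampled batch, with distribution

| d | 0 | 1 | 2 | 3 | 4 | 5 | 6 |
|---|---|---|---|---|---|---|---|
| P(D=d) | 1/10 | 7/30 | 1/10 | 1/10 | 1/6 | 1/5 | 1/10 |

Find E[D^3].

E[D^3] = Σ d^3·P(D=d)
 = 0·1/10 + 1·7/30 + 8·1/10 + 27·1/10 + 64·1/6 + 125·1/5 + 216·1/10
 = 0 + 7/30 + 4/5 + 27/10 + 32/3 + 25 + 108/5
 = 61

61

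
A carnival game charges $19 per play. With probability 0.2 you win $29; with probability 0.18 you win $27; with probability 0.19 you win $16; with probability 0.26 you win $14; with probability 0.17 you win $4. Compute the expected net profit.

-0.98

E[payout] = 29·0.2 + 27·0.18 + 16·0.19 + 14·0.26 + 4·0.17
 = 5.8 + 4.86 + 3.04 + 3.64 + 0.68
 = 18.02
Net = 18.02 - 19 = -0.98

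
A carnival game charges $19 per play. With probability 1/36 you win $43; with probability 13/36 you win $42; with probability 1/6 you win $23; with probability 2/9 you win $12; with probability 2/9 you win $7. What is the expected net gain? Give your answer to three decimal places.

5.417

E[payout] = 43·1/36 + 42·13/36 + 23·1/6 + 12·2/9 + 7·2/9
 = 43/36 + 91/6 + 23/6 + 8/3 + 14/9
 = 293/12
Net = 293/12 - 19 = 65/12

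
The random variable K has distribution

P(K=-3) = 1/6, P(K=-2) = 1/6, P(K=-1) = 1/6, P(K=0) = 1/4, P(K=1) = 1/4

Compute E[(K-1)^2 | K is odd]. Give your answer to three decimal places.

5.714

P(K is odd) = 1/6 + 1/6 + 1/4 = 7/12.
E[(K-1)^2 | K is odd] = [16·1/6 + 4·1/6 + 0·1/4] / (7/12)
 = 10/3 / (7/12)
 = 40/7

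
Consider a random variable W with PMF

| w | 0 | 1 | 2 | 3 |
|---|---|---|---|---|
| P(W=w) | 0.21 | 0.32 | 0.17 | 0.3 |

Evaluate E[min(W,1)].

E[min(W,1)] = Σ min(w,1)·P(W=w)
 = 0·0.21 + 1·0.32 + 1·0.17 + 1·0.3
 = 0 + 0.32 + 0.17 + 0.3
 = 0.79

0.79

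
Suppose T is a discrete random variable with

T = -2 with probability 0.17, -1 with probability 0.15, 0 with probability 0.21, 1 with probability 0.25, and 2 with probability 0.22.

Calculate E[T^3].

E[T^3] = Σ t^3·P(T=t)
 = (-8)·0.17 + (-1)·0.15 + 0·0.21 + 1·0.25 + 8·0.22
 = (-1.36) + (-0.15) + 0 + 0.25 + 1.76
 = 0.5

0.5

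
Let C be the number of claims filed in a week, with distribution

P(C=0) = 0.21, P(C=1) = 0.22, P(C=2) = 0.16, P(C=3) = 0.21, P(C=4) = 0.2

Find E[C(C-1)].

3.98

E[C(C-1)] = Σ c(c-1)·P(C=c)
 = 0·0.21 + 0·0.22 + 2·0.16 + 6·0.21 + 12·0.2
 = 0 + 0 + 0.32 + 1.26 + 2.4
 = 3.98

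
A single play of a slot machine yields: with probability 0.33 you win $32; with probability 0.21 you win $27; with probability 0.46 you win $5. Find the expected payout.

E[payout] = 32·0.33 + 27·0.21 + 5·0.46
 = 10.56 + 5.67 + 2.3
 = 18.53

18.53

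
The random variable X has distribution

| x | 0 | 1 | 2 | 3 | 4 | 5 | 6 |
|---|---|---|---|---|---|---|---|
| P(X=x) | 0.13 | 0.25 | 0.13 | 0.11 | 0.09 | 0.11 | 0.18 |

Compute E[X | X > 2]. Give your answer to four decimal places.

4.7347

P(X > 2) = 0.11 + 0.09 + 0.11 + 0.18 = 0.49.
E[X | X > 2] = [3·0.11 + 4·0.09 + 5·0.11 + 6·0.18] / 0.49
 = 2.32 / 0.49
 = 232/49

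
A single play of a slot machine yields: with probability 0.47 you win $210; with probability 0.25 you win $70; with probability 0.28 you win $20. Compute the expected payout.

E[payout] = 210·0.47 + 70·0.25 + 20·0.28
 = 98.7 + 17.5 + 5.6
 = 121.8

121.8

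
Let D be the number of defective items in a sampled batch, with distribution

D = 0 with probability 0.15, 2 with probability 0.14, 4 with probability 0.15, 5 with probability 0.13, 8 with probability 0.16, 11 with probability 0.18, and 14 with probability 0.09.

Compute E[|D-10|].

E[|D-10|] = Σ |d-10|·P(D=d)
 = 10·0.15 + 8·0.14 + 6·0.15 + 5·0.13 + 2·0.16 + 1·0.18 + 4·0.09
 = 1.5 + 1.12 + 0.9 + 0.65 + 0.32 + 0.18 + 0.36
 = 5.03

5.03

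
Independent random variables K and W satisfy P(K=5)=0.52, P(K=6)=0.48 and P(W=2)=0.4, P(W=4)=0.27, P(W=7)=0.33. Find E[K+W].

9.67

E[K+W] = Σ_k Σ_w (k+w) · P(K=k)P(W=w)
 = 7·0.208 + 9·0.1404 + 12·0.1716 + 8·0.192 + 10·0.1296 + 13·0.1584
 = 1.456 + 1.2636 + 2.0592 + 1.536 + 1.296 + 2.0592
 = 9.67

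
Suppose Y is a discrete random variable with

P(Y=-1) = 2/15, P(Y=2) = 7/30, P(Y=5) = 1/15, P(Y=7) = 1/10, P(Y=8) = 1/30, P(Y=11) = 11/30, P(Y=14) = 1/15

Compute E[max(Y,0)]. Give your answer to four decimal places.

E[max(Y,0)] = Σ max(y,0)·P(Y=y)
 = 0·2/15 + 2·7/30 + 5·1/15 + 7·1/10 + 8·1/30 + 11·11/30 + 14·1/15
 = 0 + 7/15 + 1/3 + 7/10 + 4/15 + 121/30 + 14/15
 = 101/15

6.7333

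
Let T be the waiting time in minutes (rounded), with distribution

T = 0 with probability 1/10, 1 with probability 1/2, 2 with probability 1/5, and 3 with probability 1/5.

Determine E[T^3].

7.5

E[T^3] = Σ t^3·P(T=t)
 = 0·1/10 + 1·1/2 + 8·1/5 + 27·1/5
 = 0 + 1/2 + 8/5 + 27/5
 = 15/2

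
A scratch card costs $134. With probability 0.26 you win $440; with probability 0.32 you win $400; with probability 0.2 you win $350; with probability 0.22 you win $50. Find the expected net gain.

189.4

E[payout] = 440·0.26 + 400·0.32 + 350·0.2 + 50·0.22
 = 114.4 + 128 + 70 + 11
 = 323.4
Net = 323.4 - 134 = 189.4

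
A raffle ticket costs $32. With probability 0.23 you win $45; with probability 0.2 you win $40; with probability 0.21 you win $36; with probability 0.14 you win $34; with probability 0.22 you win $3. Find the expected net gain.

-0.67

E[payout] = 45·0.23 + 40·0.2 + 36·0.21 + 34·0.14 + 3·0.22
 = 10.35 + 8 + 7.56 + 4.76 + 0.66
 = 31.33
Net = 31.33 - 32 = -0.67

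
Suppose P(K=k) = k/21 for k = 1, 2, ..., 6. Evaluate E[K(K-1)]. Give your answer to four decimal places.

E[K(K-1)] = Σ k(k-1)·P(K=k)
 = 0·1/21 + 2·2/21 + 6·1/7 + 12·4/21 + 20·5/21 + 30·2/7
 = 0 + 4/21 + 6/7 + 16/7 + 100/21 + 60/7
 = 50/3

16.6667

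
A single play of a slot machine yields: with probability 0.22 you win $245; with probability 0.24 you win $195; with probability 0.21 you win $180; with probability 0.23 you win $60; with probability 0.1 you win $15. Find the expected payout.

E[payout] = 245·0.22 + 195·0.24 + 180·0.21 + 60·0.23 + 15·0.1
 = 53.9 + 46.8 + 37.8 + 13.8 + 1.5
 = 153.8

153.8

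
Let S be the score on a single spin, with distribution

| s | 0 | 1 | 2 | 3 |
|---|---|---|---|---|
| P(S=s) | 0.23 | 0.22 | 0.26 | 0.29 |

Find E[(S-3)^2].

3.21

E[(S-3)^2] = Σ (s-3)^2·P(S=s)
 = 9·0.23 + 4·0.22 + 1·0.26 + 0·0.29
 = 2.07 + 0.88 + 0.26 + 0
 = 3.21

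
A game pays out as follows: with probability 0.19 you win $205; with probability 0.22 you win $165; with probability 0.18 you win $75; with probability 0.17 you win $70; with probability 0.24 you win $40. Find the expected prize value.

E[payout] = 205·0.19 + 165·0.22 + 75·0.18 + 70·0.17 + 40·0.24
 = 38.95 + 36.3 + 13.5 + 11.9 + 9.6
 = 110.25

110.25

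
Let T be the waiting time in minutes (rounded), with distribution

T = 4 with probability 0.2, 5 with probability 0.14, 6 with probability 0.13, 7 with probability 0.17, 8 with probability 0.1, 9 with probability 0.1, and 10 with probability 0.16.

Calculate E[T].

6.77

E[T] = Σ t·P(T=t)
 = 4·0.2 + 5·0.14 + 6·0.13 + 7·0.17 + 8·0.1 + 9·0.1 + 10·0.16
 = 0.8 + 0.7 + 0.78 + 1.19 + 0.8 + 0.9 + 1.6
 = 6.77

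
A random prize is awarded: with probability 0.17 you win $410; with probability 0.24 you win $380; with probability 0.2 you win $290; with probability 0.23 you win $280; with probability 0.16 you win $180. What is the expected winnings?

E[payout] = 410·0.17 + 380·0.24 + 290·0.2 + 280·0.23 + 180·0.16
 = 69.7 + 91.2 + 58 + 64.4 + 28.8
 = 312.1

312.1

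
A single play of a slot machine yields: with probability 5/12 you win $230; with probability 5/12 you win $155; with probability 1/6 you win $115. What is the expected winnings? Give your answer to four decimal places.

E[payout] = 230·5/12 + 155·5/12 + 115·1/6
 = 575/6 + 775/12 + 115/6
 = 2155/12

179.5833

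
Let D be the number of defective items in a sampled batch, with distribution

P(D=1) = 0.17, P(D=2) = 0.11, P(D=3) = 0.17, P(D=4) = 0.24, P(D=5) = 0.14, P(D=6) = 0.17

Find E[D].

E[D] = Σ d·P(D=d)
 = 1·0.17 + 2·0.11 + 3·0.17 + 4·0.24 + 5·0.14 + 6·0.17
 = 0.17 + 0.22 + 0.51 + 0.96 + 0.7 + 1.02
 = 3.58

3.58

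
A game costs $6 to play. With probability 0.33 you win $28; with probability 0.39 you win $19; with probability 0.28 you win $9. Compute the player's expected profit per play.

13.17

E[payout] = 28·0.33 + 19·0.39 + 9·0.28
 = 9.24 + 7.41 + 2.52
 = 19.17
Net = 19.17 - 6 = 13.17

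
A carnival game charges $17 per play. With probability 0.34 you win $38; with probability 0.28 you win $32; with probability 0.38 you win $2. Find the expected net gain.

E[payout] = 38·0.34 + 32·0.28 + 2·0.38
 = 12.92 + 8.96 + 0.76
 = 22.64
Net = 22.64 - 17 = 5.64

5.64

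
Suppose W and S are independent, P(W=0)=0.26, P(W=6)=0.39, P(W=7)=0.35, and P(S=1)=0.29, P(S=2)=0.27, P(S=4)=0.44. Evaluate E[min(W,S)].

E[min(W,S)] = Σ_w Σ_s min(w,s) · P(W=w)P(S=s)
 = 0·0.0754 + 0·0.0702 + 0·0.1144 + 1·0.1131 + 2·0.1053 + 4·0.1716 + 1·0.1015 + 2·0.0945 + 4·0.154
 = 0 + 0 + 0 + 0.1131 + 0.2106 + 0.6864 + 0.1015 + 0.189 + 0.616
 = 1.9166

1.9166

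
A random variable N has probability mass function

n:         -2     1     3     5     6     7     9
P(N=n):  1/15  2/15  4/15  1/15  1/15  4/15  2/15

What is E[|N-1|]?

E[|N-1|] = Σ |n-1|·P(N=n)
 = 3·1/15 + 0·2/15 + 2·4/15 + 4·1/15 + 5·1/15 + 6·4/15 + 8·2/15
 = 1/5 + 0 + 8/15 + 4/15 + 1/3 + 8/5 + 16/15
 = 4

4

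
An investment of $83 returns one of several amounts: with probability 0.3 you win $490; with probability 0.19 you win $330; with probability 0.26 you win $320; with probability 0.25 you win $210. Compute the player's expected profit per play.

E[payout] = 490·0.3 + 330·0.19 + 320·0.26 + 210·0.25
 = 147 + 62.7 + 83.2 + 52.5
 = 345.4
Net = 345.4 - 83 = 262.4

262.4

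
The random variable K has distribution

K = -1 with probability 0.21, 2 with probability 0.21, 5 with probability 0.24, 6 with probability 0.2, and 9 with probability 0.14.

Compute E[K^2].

25.59

E[K^2] = Σ k^2·P(K=k)
 = 1·0.21 + 4·0.21 + 25·0.24 + 36·0.2 + 81·0.14
 = 0.21 + 0.84 + 6 + 7.2 + 11.34
 = 25.59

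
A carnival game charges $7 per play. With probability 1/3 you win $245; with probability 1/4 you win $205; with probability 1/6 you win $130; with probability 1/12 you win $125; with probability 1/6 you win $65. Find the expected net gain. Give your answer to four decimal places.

168.8333

E[payout] = 245·1/3 + 205·1/4 + 130·1/6 + 125·1/12 + 65·1/6
 = 245/3 + 205/4 + 65/3 + 125/12 + 65/6
 = 1055/6
Net = 1055/6 - 7 = 1013/6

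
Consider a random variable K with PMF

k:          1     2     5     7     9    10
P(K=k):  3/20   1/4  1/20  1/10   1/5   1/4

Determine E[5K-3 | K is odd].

P(K is odd) = 3/20 + 1/20 + 1/10 + 1/5 = 1/2.
E[5K-3 | K is odd] = [2·3/20 + 22·1/20 + 32·1/10 + 42·1/5] / (1/2)
 = 13 / (1/2)
 = 26

26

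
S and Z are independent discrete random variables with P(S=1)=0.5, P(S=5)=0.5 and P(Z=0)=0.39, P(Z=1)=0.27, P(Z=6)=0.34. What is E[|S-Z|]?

2.73

E[|S-Z|] = Σ_s Σ_z |s-z| · P(S=s)P(Z=z)
 = 1·0.195 + 0·0.135 + 5·0.17 + 5·0.195 + 4·0.135 + 1·0.17
 = 0.195 + 0 + 0.85 + 0.975 + 0.54 + 0.17
 = 2.73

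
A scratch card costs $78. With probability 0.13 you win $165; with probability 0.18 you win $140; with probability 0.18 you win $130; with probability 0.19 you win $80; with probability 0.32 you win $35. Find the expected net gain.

E[payout] = 165·0.13 + 140·0.18 + 130·0.18 + 80·0.19 + 35·0.32
 = 21.45 + 25.2 + 23.4 + 15.2 + 11.2
 = 96.45
Net = 96.45 - 78 = 18.45

18.45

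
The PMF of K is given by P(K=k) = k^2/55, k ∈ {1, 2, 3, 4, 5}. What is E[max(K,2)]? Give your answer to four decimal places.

E[max(K,2)] = Σ max(k,2)·P(K=k)
 = 2·1/55 + 2·4/55 + 3·9/55 + 4·16/55 + 5·5/11
 = 2/55 + 8/55 + 27/55 + 64/55 + 25/11
 = 226/55

4.1091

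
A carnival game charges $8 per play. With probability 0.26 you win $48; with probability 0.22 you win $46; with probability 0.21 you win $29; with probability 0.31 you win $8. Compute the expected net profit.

23.17

E[payout] = 48·0.26 + 46·0.22 + 29·0.21 + 8·0.31
 = 12.48 + 10.12 + 6.09 + 2.48
 = 31.17
Net = 31.17 - 8 = 23.17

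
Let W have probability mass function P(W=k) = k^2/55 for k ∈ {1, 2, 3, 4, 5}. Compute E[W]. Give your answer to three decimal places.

4.091

E[W] = Σ w·P(W=w)
 = 1·1/55 + 2·4/55 + 3·9/55 + 4·16/55 + 5·5/11
 = 1/55 + 8/55 + 27/55 + 64/55 + 25/11
 = 45/11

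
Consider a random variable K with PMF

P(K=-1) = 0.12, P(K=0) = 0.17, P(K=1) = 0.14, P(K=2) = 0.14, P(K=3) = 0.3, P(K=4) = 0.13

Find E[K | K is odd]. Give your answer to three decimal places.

1.643

P(K is odd) = 0.12 + 0.14 + 0.3 = 0.56.
E[K | K is odd] = [(-1)·0.12 + 1·0.14 + 3·0.3] / 0.56
 = 0.92 / 0.56
 = 23/14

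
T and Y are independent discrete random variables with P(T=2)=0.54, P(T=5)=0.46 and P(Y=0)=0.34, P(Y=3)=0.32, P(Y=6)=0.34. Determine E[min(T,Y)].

E[min(T,Y)] = Σ_t Σ_y min(t,y) · P(T=t)P(Y=y)
 = 0·0.1836 + 2·0.1728 + 2·0.1836 + 0·0.1564 + 3·0.1472 + 5·0.1564
 = 0 + 0.3456 + 0.3672 + 0 + 0.4416 + 0.782
 = 1.9364

1.9364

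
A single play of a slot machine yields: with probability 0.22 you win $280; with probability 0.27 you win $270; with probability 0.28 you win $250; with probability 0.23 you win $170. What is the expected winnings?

E[payout] = 280·0.22 + 270·0.27 + 250·0.28 + 170·0.23
 = 61.6 + 72.9 + 70 + 39.1
 = 243.6

243.6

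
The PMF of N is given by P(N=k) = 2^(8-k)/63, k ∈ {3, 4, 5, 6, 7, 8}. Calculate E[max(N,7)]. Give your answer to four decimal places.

7.0159

E[max(N,7)] = Σ max(n,7)·P(N=n)
 = 7·32/63 + 7·16/63 + 7·8/63 + 7·4/63 + 7·2/63 + 8·1/63
 = 32/9 + 16/9 + 8/9 + 4/9 + 2/9 + 8/63
 = 442/63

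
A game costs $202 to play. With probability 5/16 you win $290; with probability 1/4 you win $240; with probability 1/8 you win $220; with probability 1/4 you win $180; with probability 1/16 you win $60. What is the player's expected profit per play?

24.875

E[payout] = 290·5/16 + 240·1/4 + 220·1/8 + 180·1/4 + 60·1/16
 = 725/8 + 60 + 55/2 + 45 + 15/4
 = 1815/8
Net = 1815/8 - 202 = 199/8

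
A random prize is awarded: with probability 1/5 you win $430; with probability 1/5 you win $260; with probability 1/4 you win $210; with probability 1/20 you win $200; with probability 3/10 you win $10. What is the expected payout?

E[payout] = 430·1/5 + 260·1/5 + 210·1/4 + 200·1/20 + 10·3/10
 = 86 + 52 + 105/2 + 10 + 3
 = 407/2

203.5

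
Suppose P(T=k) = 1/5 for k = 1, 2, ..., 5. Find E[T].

E[T] = Σ t·P(T=t)
 = 1·1/5 + 2·1/5 + 3·1/5 + 4·1/5 + 5·1/5
 = 1/5 + 2/5 + 3/5 + 4/5 + 1
 = 3

3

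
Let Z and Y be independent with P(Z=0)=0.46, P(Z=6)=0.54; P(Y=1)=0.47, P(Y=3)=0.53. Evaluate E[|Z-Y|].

E[|Z-Y|] = Σ_z Σ_y |z-y| · P(Z=z)P(Y=y)
 = 1·0.2162 + 3·0.2438 + 5·0.2538 + 3·0.2862
 = 0.2162 + 0.7314 + 1.269 + 0.8586
 = 3.0752

3.0752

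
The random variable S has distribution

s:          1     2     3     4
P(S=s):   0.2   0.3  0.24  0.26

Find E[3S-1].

6.68

E[3S-1] = Σ (3s-1)·P(S=s)
 = 2·0.2 + 5·0.3 + 8·0.24 + 11·0.26
 = 0.4 + 1.5 + 1.92 + 2.86
 = 6.68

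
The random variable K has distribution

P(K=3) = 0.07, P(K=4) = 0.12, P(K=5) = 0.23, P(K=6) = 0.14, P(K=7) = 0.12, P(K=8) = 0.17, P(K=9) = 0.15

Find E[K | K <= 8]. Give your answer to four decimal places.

5.7412

P(K <= 8) = 0.07 + 0.12 + 0.23 + 0.14 + 0.12 + 0.17 = 0.85.
E[K | K <= 8] = [3·0.07 + 4·0.12 + 5·0.23 + 6·0.14 + 7·0.12 + 8·0.17] / 0.85
 = 4.88 / 0.85
 = 488/85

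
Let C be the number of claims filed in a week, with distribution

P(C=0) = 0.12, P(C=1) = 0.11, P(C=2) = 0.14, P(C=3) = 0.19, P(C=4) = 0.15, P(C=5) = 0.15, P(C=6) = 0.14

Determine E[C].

E[C] = Σ c·P(C=c)
 = 0·0.12 + 1·0.11 + 2·0.14 + 3·0.19 + 4·0.15 + 5·0.15 + 6·0.14
 = 0 + 0.11 + 0.28 + 0.57 + 0.6 + 0.75 + 0.84
 = 3.15

3.15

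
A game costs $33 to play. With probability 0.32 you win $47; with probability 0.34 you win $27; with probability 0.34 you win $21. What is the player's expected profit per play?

E[payout] = 47·0.32 + 27·0.34 + 21·0.34
 = 15.04 + 9.18 + 7.14
 = 31.36
Net = 31.36 - 33 = -1.64

-1.64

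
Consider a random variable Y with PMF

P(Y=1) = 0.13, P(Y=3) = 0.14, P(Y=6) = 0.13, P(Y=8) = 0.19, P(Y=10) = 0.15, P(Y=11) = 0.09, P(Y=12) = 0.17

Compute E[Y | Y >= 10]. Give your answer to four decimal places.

P(Y >= 10) = 0.15 + 0.09 + 0.17 = 0.41.
E[Y | Y >= 10] = [10·0.15 + 11·0.09 + 12·0.17] / 0.41
 = 4.53 / 0.41
 = 453/41

11.0488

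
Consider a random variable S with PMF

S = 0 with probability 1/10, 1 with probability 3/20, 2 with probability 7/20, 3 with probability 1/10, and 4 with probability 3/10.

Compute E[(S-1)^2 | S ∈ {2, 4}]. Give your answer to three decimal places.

4.692

P(S ∈ {2, 4}) = 7/20 + 3/10 = 13/20.
E[(S-1)^2 | S ∈ {2, 4}] = [1·7/20 + 9·3/10] / (13/20)
 = 61/20 / (13/20)
 = 61/13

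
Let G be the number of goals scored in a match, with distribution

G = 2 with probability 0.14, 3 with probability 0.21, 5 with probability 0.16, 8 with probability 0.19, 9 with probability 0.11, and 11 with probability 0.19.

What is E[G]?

6.31

E[G] = Σ g·P(G=g)
 = 2·0.14 + 3·0.21 + 5·0.16 + 8·0.19 + 9·0.11 + 11·0.19
 = 0.28 + 0.63 + 0.8 + 1.52 + 0.99 + 2.09
 = 6.31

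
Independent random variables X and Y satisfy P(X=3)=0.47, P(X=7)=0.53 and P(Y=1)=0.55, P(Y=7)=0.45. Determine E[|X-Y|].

E[|X-Y|] = Σ_x Σ_y |x-y| · P(X=x)P(Y=y)
 = 2·0.2585 + 4·0.2115 + 6·0.2915 + 0·0.2385
 = 0.517 + 0.846 + 1.749 + 0
 = 3.112

3.112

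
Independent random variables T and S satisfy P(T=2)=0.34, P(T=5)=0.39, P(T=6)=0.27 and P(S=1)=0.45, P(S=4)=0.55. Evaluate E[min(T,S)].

2.276

E[min(T,S)] = Σ_t Σ_s min(t,s) · P(T=t)P(S=s)
 = 1·0.153 + 2·0.187 + 1·0.1755 + 4·0.2145 + 1·0.1215 + 4·0.1485
 = 0.153 + 0.374 + 0.1755 + 0.858 + 0.1215 + 0.594
 = 2.276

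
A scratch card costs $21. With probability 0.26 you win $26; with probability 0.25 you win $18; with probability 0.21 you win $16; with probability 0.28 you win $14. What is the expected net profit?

E[payout] = 26·0.26 + 18·0.25 + 16·0.21 + 14·0.28
 = 6.76 + 4.5 + 3.36 + 3.92
 = 18.54
Net = 18.54 - 21 = -2.46

-2.46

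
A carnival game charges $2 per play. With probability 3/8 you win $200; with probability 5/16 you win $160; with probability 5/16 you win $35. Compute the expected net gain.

E[payout] = 200·3/8 + 160·5/16 + 35·5/16
 = 75 + 50 + 175/16
 = 2175/16
Net = 2175/16 - 2 = 2143/16

133.9375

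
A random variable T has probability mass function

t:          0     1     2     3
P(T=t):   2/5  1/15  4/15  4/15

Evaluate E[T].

1.4

E[T] = Σ t·P(T=t)
 = 0·2/5 + 1·1/15 + 2·4/15 + 3·4/15
 = 0 + 1/15 + 8/15 + 4/5
 = 7/5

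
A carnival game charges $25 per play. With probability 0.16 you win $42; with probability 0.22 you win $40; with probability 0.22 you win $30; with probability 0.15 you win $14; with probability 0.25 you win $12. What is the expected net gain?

E[payout] = 42·0.16 + 40·0.22 + 30·0.22 + 14·0.15 + 12·0.25
 = 6.72 + 8.8 + 6.6 + 2.1 + 3
 = 27.22
Net = 27.22 - 25 = 2.22

2.22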